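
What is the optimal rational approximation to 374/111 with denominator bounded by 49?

155/46

Expand x = 374/111 as a continued fraction with the Euclidean algorithm:
  374 = 3*111 + 41, so a_0 = 3.
  111 = 2*41 + 29, so a_1 = 2.
  41 = 1*29 + 12, so a_2 = 1.
  29 = 2*12 + 5, so a_3 = 2.
  12 = 2*5 + 2, so a_4 = 2.
  5 = 2*2 + 1, so a_5 = 2.
  2 = 2*1 + 0, so a_6 = 2.
so x = [3; 2, 1, 2, 2, 2, 2].
Convergents (p_i = a_i*p_{i-1} + p_{i-2}, q_i = a_i*q_{i-1} + q_{i-2} with p_{-2}=0, p_{-1}=1, q_{-2}=1, q_{-1}=0), until the denominator exceeds 49:
  i=0: a_0=3, p_0 = 3*1 + 0 = 3, q_0 = 3*0 + 1 = 1.
  i=1: a_1=2, p_1 = 2*3 + 1 = 7, q_1 = 2*1 + 0 = 2.
  i=2: a_2=1, p_2 = 1*7 + 3 = 10, q_2 = 1*2 + 1 = 3.
  i=3: a_3=2, p_3 = 2*10 + 7 = 27, q_3 = 2*3 + 2 = 8.
  i=4: a_4=2, p_4 = 2*27 + 10 = 64, q_4 = 2*8 + 3 = 19.
  i=5: a_5=2, p_5 = 2*64 + 27 = 155, q_5 = 2*19 + 8 = 46.
  i=6: a_6=2, p_6 = 2*155 + 64 = 374, q_6 = 2*46 + 19 = 111.
q_6 = 111 > 49, so the last convergent with denominator <= 49 is p_5/q_5 = 155/46.
The closest fraction with denominator <= 49 is either p_5/q_5 or the intermediate fraction (k*p_5 + p_4)/(k*q_5 + q_4) with the largest k >= 1 whose denominator stays <= 49; these approach x as k grows, and every other convergent or intermediate fraction in range is farther away.
Largest k: floor((49 - q_4)/q_5) = floor((49 - 19)/46) = 0.
Since k = 0, no intermediate fraction beyond p_5/q_5 has denominator <= 49, so the convergent 155/46 is the closest (its error is |374*46 - 155*111|/(111*46) = 1/5106).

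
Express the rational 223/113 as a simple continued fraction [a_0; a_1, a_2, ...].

[1; 1, 36, 1, 2]

Run the Euclidean algorithm on 223 and 113; the successive quotients are the partial quotients a_0, a_1, ... (each step inverts the fractional part left over by the previous one):
  223 = 1*113 + 110, so a_0 = 1.
  113 = 1*110 + 3, so a_1 = 1.
  110 = 36*3 + 2, so a_2 = 36.
  3 = 1*2 + 1, so a_3 = 1.
  2 = 2*1 + 0, so a_4 = 2.
The remainder reaches 0 after 5 divisions, so the expansion has 5 partial quotients, read off in order.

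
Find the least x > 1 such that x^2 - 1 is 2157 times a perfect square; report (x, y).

(x, y) = (82139999, 1768600)

First expand sqrt(2157) as a continued fraction. With x_i = (sqrt(2157) + m_i)/d_i and (m_0, d_0) = (0, 1): a_0 = floor(sqrt(2157)) = 46, since 46^2 = 2116 <= 2157 < 2209 = 47^2.
Iterate m_{i+1} = d_i*a_i - m_i, d_{i+1} = (2157 - m_{i+1}^2)/d_i, a_{i+1} = floor((a_0 + m_{i+1})/d_{i+1}):
  m_1 = 1*46 - 0 = 46, d_1 = (2157 - 46^2)/1 = 41/1 = 41, a_1 = floor((46 + 46)/41) = 2.
  m_2 = 41*2 - 46 = 36, d_2 = (2157 - 36^2)/41 = 861/41 = 21, a_2 = floor((46 + 36)/21) = 3.
  m_3 = 21*3 - 36 = 27, d_3 = (2157 - 27^2)/21 = 1428/21 = 68, a_3 = floor((46 + 27)/68) = 1.
  m_4 = 68*1 - 27 = 41, d_4 = (2157 - 41^2)/68 = 476/68 = 7, a_4 = floor((46 + 41)/7) = 12.
  m_5 = 7*12 - 41 = 43, d_5 = (2157 - 43^2)/7 = 308/7 = 44, a_5 = floor((46 + 43)/44) = 2.
  m_6 = 44*2 - 43 = 45, d_6 = (2157 - 45^2)/44 = 132/44 = 3, a_6 = floor((46 + 45)/3) = 30.
  m_7 = 3*30 - 45 = 45, d_7 = (2157 - 45^2)/3 = 132/3 = 44, a_7 = floor((46 + 45)/44) = 2.
  m_8 = 44*2 - 45 = 43, d_8 = (2157 - 43^2)/44 = 308/44 = 7, a_8 = floor((46 + 43)/7) = 12.
  m_9 = 7*12 - 43 = 41, d_9 = (2157 - 41^2)/7 = 476/7 = 68, a_9 = floor((46 + 41)/68) = 1.
  m_10 = 68*1 - 41 = 27, d_10 = (2157 - 27^2)/68 = 1428/68 = 21, a_10 = floor((46 + 27)/21) = 3.
  m_11 = 21*3 - 27 = 36, d_11 = (2157 - 36^2)/21 = 861/21 = 41, a_11 = floor((46 + 36)/41) = 2.
  m_12 = 41*2 - 36 = 46, d_12 = (2157 - 46^2)/41 = 41/41 = 1, a_12 = floor((46 + 46)/1) = 92.
  m_13 = 1*92 - 46 = 46, d_13 = (2157 - 46^2)/1 = 41/1 = 41: (m_13, d_13) = (m_1, d_1) = (46, 41), so from here the quotients repeat a_1, ..., a_12; the period length is 12.
So sqrt(2157) = [46; (2, 3, 1, 12, 2, 30, 2, 12, 1, 3, 2, 92)] with period length k = 12.
k is even, so the fundamental solution of x^2 - 2157y^2 = 1 is (p_{k-1}, q_{k-1}) = (p_11, q_11); compute convergents through index 11.
Convergents (p_i = a_i*p_{i-1} + p_{i-2}, q_i = a_i*q_{i-1} + q_{i-2} with p_{-2}=0, p_{-1}=1, q_{-2}=1, q_{-1}=0):
  i=0: a_0=46, p_0 = 46*1 + 0 = 46, q_0 = 46*0 + 1 = 1.
  i=1: a_1=2, p_1 = 2*46 + 1 = 93, q_1 = 2*1 + 0 = 2.
  i=2: a_2=3, p_2 = 3*93 + 46 = 325, q_2 = 3*2 + 1 = 7.
  i=3: a_3=1, p_3 = 1*325 + 93 = 418, q_3 = 1*7 + 2 = 9.
  i=4: a_4=12, p_4 = 12*418 + 325 = 5341, q_4 = 12*9 + 7 = 115.
  i=5: a_5=2, p_5 = 2*5341 + 418 = 11100, q_5 = 2*115 + 9 = 239.
  i=6: a_6=30, p_6 = 30*11100 + 5341 = 338341, q_6 = 30*239 + 115 = 7285.
  i=7: a_7=2, p_7 = 2*338341 + 11100 = 687782, q_7 = 2*7285 + 239 = 14809.
  i=8: a_8=12, p_8 = 12*687782 + 338341 = 8591725, q_8 = 12*14809 + 7285 = 184993.
  i=9: a_9=1, p_9 = 1*8591725 + 687782 = 9279507, q_9 = 1*184993 + 14809 = 199802.
  i=10: a_10=3, p_10 = 3*9279507 + 8591725 = 36430246, q_10 = 3*199802 + 184993 = 784399.
  i=11: a_11=2, p_11 = 2*36430246 + 9279507 = 82139999, q_11 = 2*784399 + 199802 = 1768600.
Check: 82139999^2 - 2157*1768600^2 = 6746979435720001 - 6746979435720000 = 1, so (x, y) = (82139999, 1768600) solves the equation, and by the theorem it is the least positive solution.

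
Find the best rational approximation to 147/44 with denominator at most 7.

10/3

Expand x = 147/44 as a continued fraction with the Euclidean algorithm:
  147 = 3*44 + 15, so a_0 = 3.
  44 = 2*15 + 14, so a_1 = 2.
  15 = 1*14 + 1, so a_2 = 1.
  14 = 14*1 + 0, so a_3 = 14.
so x = [3; 2, 1, 14].
Convergents (p_i = a_i*p_{i-1} + p_{i-2}, q_i = a_i*q_{i-1} + q_{i-2} with p_{-2}=0, p_{-1}=1, q_{-2}=1, q_{-1}=0), until the denominator exceeds 7:
  i=0: a_0=3, p_0 = 3*1 + 0 = 3, q_0 = 3*0 + 1 = 1.
  i=1: a_1=2, p_1 = 2*3 + 1 = 7, q_1 = 2*1 + 0 = 2.
  i=2: a_2=1, p_2 = 1*7 + 3 = 10, q_2 = 1*2 + 1 = 3.
  i=3: a_3=14, p_3 = 14*10 + 7 = 147, q_3 = 14*3 + 2 = 44.
q_3 = 44 > 7, so the last convergent with denominator <= 7 is p_2/q_2 = 10/3.
The closest fraction with denominator <= 7 is either p_2/q_2 or the intermediate fraction (k*p_2 + p_1)/(k*q_2 + q_1) with the largest k >= 1 whose denominator stays <= 7; these approach x as k grows, and every other convergent or intermediate fraction in range is farther away.
Largest k: floor((7 - q_1)/q_2) = floor((7 - 2)/3) = 1.
That gives (1*10 + 7)/(1*3 + 2) = 17/5.
Compare the errors: |x - 10/3| = |147*3 - 10*44|/(44*3) = 1/132, and |x - 17/5| = |147*5 - 17*44|/(44*5) = 13/220.
Cross-multiplying, 1*220 = 220 < 1716 = 13*132, so 1/132 is smaller: the convergent 10/3 is closer to x than 17/5.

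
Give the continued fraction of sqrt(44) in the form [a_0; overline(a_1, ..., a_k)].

[6; overline(1, 1, 1, 2, 1, 1, 1, 12)]

Write x_i = (sqrt(44) + m_i)/d_i with (m_0, d_0) = (0, 1). a_0 = floor(sqrt(44)) = 6, since 6^2 = 36 <= 44 < 49 = 7^2.
Iterate m_{i+1} = d_i*a_i - m_i, d_{i+1} = (44 - m_{i+1}^2)/d_i, a_{i+1} = floor((a_0 + m_{i+1})/d_{i+1}):
  m_1 = 1*6 - 0 = 6, d_1 = (44 - 6^2)/1 = 8/1 = 8, a_1 = floor((6 + 6)/8) = 1.
  m_2 = 8*1 - 6 = 2, d_2 = (44 - 2^2)/8 = 40/8 = 5, a_2 = floor((6 + 2)/5) = 1.
  m_3 = 5*1 - 2 = 3, d_3 = (44 - 3^2)/5 = 35/5 = 7, a_3 = floor((6 + 3)/7) = 1.
  m_4 = 7*1 - 3 = 4, d_4 = (44 - 4^2)/7 = 28/7 = 4, a_4 = floor((6 + 4)/4) = 2.
  m_5 = 4*2 - 4 = 4, d_5 = (44 - 4^2)/4 = 28/4 = 7, a_5 = floor((6 + 4)/7) = 1.
  m_6 = 7*1 - 4 = 3, d_6 = (44 - 3^2)/7 = 35/7 = 5, a_6 = floor((6 + 3)/5) = 1.
  m_7 = 5*1 - 3 = 2, d_7 = (44 - 2^2)/5 = 40/5 = 8, a_7 = floor((6 + 2)/8) = 1.
  m_8 = 8*1 - 2 = 6, d_8 = (44 - 6^2)/8 = 8/8 = 1, a_8 = floor((6 + 6)/1) = 12.
  m_9 = 1*12 - 6 = 6, d_9 = (44 - 6^2)/1 = 8/1 = 8: (m_9, d_9) = (m_1, d_1) = (6, 8), so from here the quotients repeat a_1, ..., a_8; the period length is 8.
Hence the expansion of sqrt(44) is a_0 = 6 followed by the repeating block 1, 1, 1, 2, 1, 1, 1, 12 (period 8).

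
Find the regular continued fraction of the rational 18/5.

Run the Euclidean algorithm on 18 and 5; the successive quotients are the partial quotients a_0, a_1, ... (each step inverts the fractional part left over by the previous one):
  18 = 3*5 + 3, so a_0 = 3.
  5 = 1*3 + 2, so a_1 = 1.
  3 = 1*2 + 1, so a_2 = 1.
  2 = 2*1 + 0, so a_3 = 2.
The remainder reaches 0 after 4 divisions, so the expansion has 4 partial quotients, read off in order.

[3; 1, 1, 2]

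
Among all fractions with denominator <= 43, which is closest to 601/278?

80/37

Expand x = 601/278 as a continued fraction with the Euclidean algorithm:
  601 = 2*278 + 45, so a_0 = 2.
  278 = 6*45 + 8, so a_1 = 6.
  45 = 5*8 + 5, so a_2 = 5.
  8 = 1*5 + 3, so a_3 = 1.
  5 = 1*3 + 2, so a_4 = 1.
  3 = 1*2 + 1, so a_5 = 1.
  2 = 2*1 + 0, so a_6 = 2.
so x = [2; 6, 5, 1, 1, 1, 2].
Convergents (p_i = a_i*p_{i-1} + p_{i-2}, q_i = a_i*q_{i-1} + q_{i-2} with p_{-2}=0, p_{-1}=1, q_{-2}=1, q_{-1}=0), until the denominator exceeds 43:
  i=0: a_0=2, p_0 = 2*1 + 0 = 2, q_0 = 2*0 + 1 = 1.
  i=1: a_1=6, p_1 = 6*2 + 1 = 13, q_1 = 6*1 + 0 = 6.
  i=2: a_2=5, p_2 = 5*13 + 2 = 67, q_2 = 5*6 + 1 = 31.
  i=3: a_3=1, p_3 = 1*67 + 13 = 80, q_3 = 1*31 + 6 = 37.
  i=4: a_4=1, p_4 = 1*80 + 67 = 147, q_4 = 1*37 + 31 = 68.
q_4 = 68 > 43, so the last convergent with denominator <= 43 is p_3/q_3 = 80/37.
The closest fraction with denominator <= 43 is either p_3/q_3 or the intermediate fraction (k*p_3 + p_2)/(k*q_3 + q_2) with the largest k >= 1 whose denominator stays <= 43; these approach x as k grows, and every other convergent or intermediate fraction in range is farther away.
Largest k: floor((43 - q_2)/q_3) = floor((43 - 31)/37) = 0.
Since k = 0, no intermediate fraction beyond p_3/q_3 has denominator <= 43, so the convergent 80/37 is the closest (its error is |601*37 - 80*278|/(278*37) = 3/10286).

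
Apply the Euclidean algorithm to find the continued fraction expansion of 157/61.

Run the Euclidean algorithm on 157 and 61; the successive quotients are the partial quotients a_0, a_1, ... (each step inverts the fractional part left over by the previous one):
  157 = 2*61 + 35, so a_0 = 2.
  61 = 1*35 + 26, so a_1 = 1.
  35 = 1*26 + 9, so a_2 = 1.
  26 = 2*9 + 8, so a_3 = 2.
  9 = 1*8 + 1, so a_4 = 1.
  8 = 8*1 + 0, so a_5 = 8.
The remainder reaches 0 after 6 divisions, so the expansion has 6 partial quotients, read off in order.

[2; 1, 1, 2, 1, 8]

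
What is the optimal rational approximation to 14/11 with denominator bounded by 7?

9/7

Expand x = 14/11 as a continued fraction with the Euclidean algorithm:
  14 = 1*11 + 3, so a_0 = 1.
  11 = 3*3 + 2, so a_1 = 3.
  3 = 1*2 + 1, so a_2 = 1.
  2 = 2*1 + 0, so a_3 = 2.
so x = [1; 3, 1, 2].
Convergents (p_i = a_i*p_{i-1} + p_{i-2}, q_i = a_i*q_{i-1} + q_{i-2} with p_{-2}=0, p_{-1}=1, q_{-2}=1, q_{-1}=0), until the denominator exceeds 7:
  i=0: a_0=1, p_0 = 1*1 + 0 = 1, q_0 = 1*0 + 1 = 1.
  i=1: a_1=3, p_1 = 3*1 + 1 = 4, q_1 = 3*1 + 0 = 3.
  i=2: a_2=1, p_2 = 1*4 + 1 = 5, q_2 = 1*3 + 1 = 4.
  i=3: a_3=2, p_3 = 2*5 + 4 = 14, q_3 = 2*4 + 3 = 11.
q_3 = 11 > 7, so the last convergent with denominator <= 7 is p_2/q_2 = 5/4.
The closest fraction with denominator <= 7 is either p_2/q_2 or the intermediate fraction (k*p_2 + p_1)/(k*q_2 + q_1) with the largest k >= 1 whose denominator stays <= 7; these approach x as k grows, and every other convergent or intermediate fraction in range is farther away.
Largest k: floor((7 - q_1)/q_2) = floor((7 - 3)/4) = 1.
That gives (1*5 + 4)/(1*4 + 3) = 9/7.
Compare the errors: |x - 5/4| = |14*4 - 5*11|/(11*4) = 1/44, and |x - 9/7| = |14*7 - 9*11|/(11*7) = 1/77.
Cross-multiplying, 1*44 = 44 < 77 = 1*77, so 1/77 is smaller: the intermediate fraction 9/7 is closer to x than 5/4.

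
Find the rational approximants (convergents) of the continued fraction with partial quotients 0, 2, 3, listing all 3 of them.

Using the convergent recurrence p_i = a_i*p_{i-1} + p_{i-2}, q_i = a_i*q_{i-1} + q_{i-2} with p_{-2}=0, p_{-1}=1, q_{-2}=1, q_{-1}=0:
  i=0: a_0=0, p_0 = 0*1 + 0 = 0, q_0 = 0*0 + 1 = 1.
  i=1: a_1=2, p_1 = 2*0 + 1 = 1, q_1 = 2*1 + 0 = 2.
  i=2: a_2=3, p_2 = 3*1 + 0 = 3, q_2 = 3*2 + 1 = 7.

0/1, 1/2, 3/7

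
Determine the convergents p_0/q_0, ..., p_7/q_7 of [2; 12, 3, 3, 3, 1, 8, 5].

Using the convergent recurrence p_i = a_i*p_{i-1} + p_{i-2}, q_i = a_i*q_{i-1} + q_{i-2} with p_{-2}=0, p_{-1}=1, q_{-2}=1, q_{-1}=0:
  i=0: a_0=2, p_0 = 2*1 + 0 = 2, q_0 = 2*0 + 1 = 1.
  i=1: a_1=12, p_1 = 12*2 + 1 = 25, q_1 = 12*1 + 0 = 12.
  i=2: a_2=3, p_2 = 3*25 + 2 = 77, q_2 = 3*12 + 1 = 37.
  i=3: a_3=3, p_3 = 3*77 + 25 = 256, q_3 = 3*37 + 12 = 123.
  i=4: a_4=3, p_4 = 3*256 + 77 = 845, q_4 = 3*123 + 37 = 406.
  i=5: a_5=1, p_5 = 1*845 + 256 = 1101, q_5 = 1*406 + 123 = 529.
  i=6: a_6=8, p_6 = 8*1101 + 845 = 9653, q_6 = 8*529 + 406 = 4638.
  i=7: a_7=5, p_7 = 5*9653 + 1101 = 49366, q_7 = 5*4638 + 529 = 23719.

2/1, 25/12, 77/37, 256/123, 845/406, 1101/529, 9653/4638, 49366/23719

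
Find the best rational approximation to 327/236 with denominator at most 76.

97/70

Expand x = 327/236 as a continued fraction with the Euclidean algorithm:
  327 = 1*236 + 91, so a_0 = 1.
  236 = 2*91 + 54, so a_1 = 2.
  91 = 1*54 + 37, so a_2 = 1.
  54 = 1*37 + 17, so a_3 = 1.
  37 = 2*17 + 3, so a_4 = 2.
  17 = 5*3 + 2, so a_5 = 5.
  3 = 1*2 + 1, so a_6 = 1.
  2 = 2*1 + 0, so a_7 = 2.
so x = [1; 2, 1, 1, 2, 5, 1, 2].
Convergents (p_i = a_i*p_{i-1} + p_{i-2}, q_i = a_i*q_{i-1} + q_{i-2} with p_{-2}=0, p_{-1}=1, q_{-2}=1, q_{-1}=0), until the denominator exceeds 76:
  i=0: a_0=1, p_0 = 1*1 + 0 = 1, q_0 = 1*0 + 1 = 1.
  i=1: a_1=2, p_1 = 2*1 + 1 = 3, q_1 = 2*1 + 0 = 2.
  i=2: a_2=1, p_2 = 1*3 + 1 = 4, q_2 = 1*2 + 1 = 3.
  i=3: a_3=1, p_3 = 1*4 + 3 = 7, q_3 = 1*3 + 2 = 5.
  i=4: a_4=2, p_4 = 2*7 + 4 = 18, q_4 = 2*5 + 3 = 13.
  i=5: a_5=5, p_5 = 5*18 + 7 = 97, q_5 = 5*13 + 5 = 70.
  i=6: a_6=1, p_6 = 1*97 + 18 = 115, q_6 = 1*70 + 13 = 83.
q_6 = 83 > 76, so the last convergent with denominator <= 76 is p_5/q_5 = 97/70.
The closest fraction with denominator <= 76 is either p_5/q_5 or the intermediate fraction (k*p_5 + p_4)/(k*q_5 + q_4) with the largest k >= 1 whose denominator stays <= 76; these approach x as k grows, and every other convergent or intermediate fraction in range is farther away.
Largest k: floor((76 - q_4)/q_5) = floor((76 - 13)/70) = 0.
Since k = 0, no intermediate fraction beyond p_5/q_5 has denominator <= 76, so the convergent 97/70 is the closest (its error is |327*70 - 97*236|/(236*70) = 2/16520).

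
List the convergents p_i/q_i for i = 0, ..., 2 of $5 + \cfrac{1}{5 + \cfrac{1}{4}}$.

5/1, 26/5, 109/21

Using the convergent recurrence p_i = a_i*p_{i-1} + p_{i-2}, q_i = a_i*q_{i-1} + q_{i-2} with p_{-2}=0, p_{-1}=1, q_{-2}=1, q_{-1}=0:
  i=0: a_0=5, p_0 = 5*1 + 0 = 5, q_0 = 5*0 + 1 = 1.
  i=1: a_1=5, p_1 = 5*5 + 1 = 26, q_1 = 5*1 + 0 = 5.
  i=2: a_2=4, p_2 = 4*26 + 5 = 109, q_2 = 4*5 + 1 = 21.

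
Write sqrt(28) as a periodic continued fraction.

Write x_i = (sqrt(28) + m_i)/d_i with (m_0, d_0) = (0, 1). a_0 = floor(sqrt(28)) = 5, since 5^2 = 25 <= 28 < 36 = 6^2.
Iterate m_{i+1} = d_i*a_i - m_i, d_{i+1} = (28 - m_{i+1}^2)/d_i, a_{i+1} = floor((a_0 + m_{i+1})/d_{i+1}):
  m_1 = 1*5 - 0 = 5, d_1 = (28 - 5^2)/1 = 3/1 = 3, a_1 = floor((5 + 5)/3) = 3.
  m_2 = 3*3 - 5 = 4, d_2 = (28 - 4^2)/3 = 12/3 = 4, a_2 = floor((5 + 4)/4) = 2.
  m_3 = 4*2 - 4 = 4, d_3 = (28 - 4^2)/4 = 12/4 = 3, a_3 = floor((5 + 4)/3) = 3.
  m_4 = 3*3 - 4 = 5, d_4 = (28 - 5^2)/3 = 3/3 = 1, a_4 = floor((5 + 5)/1) = 10.
  m_5 = 1*10 - 5 = 5, d_5 = (28 - 5^2)/1 = 3/1 = 3: (m_5, d_5) = (m_1, d_1) = (5, 3), so from here the quotients repeat a_1, ..., a_4; the period length is 4.
Hence the expansion of sqrt(28) is a_0 = 5 followed by the repeating block 3, 2, 3, 10 (period 4).

[5; (3, 2, 3, 10)]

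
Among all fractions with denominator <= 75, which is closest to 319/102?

172/55

Expand x = 319/102 as a continued fraction with the Euclidean algorithm:
  319 = 3*102 + 13, so a_0 = 3.
  102 = 7*13 + 11, so a_1 = 7.
  13 = 1*11 + 2, so a_2 = 1.
  11 = 5*2 + 1, so a_3 = 5.
  2 = 2*1 + 0, so a_4 = 2.
so x = [3; 7, 1, 5, 2].
Convergents (p_i = a_i*p_{i-1} + p_{i-2}, q_i = a_i*q_{i-1} + q_{i-2} with p_{-2}=0, p_{-1}=1, q_{-2}=1, q_{-1}=0), until the denominator exceeds 75:
  i=0: a_0=3, p_0 = 3*1 + 0 = 3, q_0 = 3*0 + 1 = 1.
  i=1: a_1=7, p_1 = 7*3 + 1 = 22, q_1 = 7*1 + 0 = 7.
  i=2: a_2=1, p_2 = 1*22 + 3 = 25, q_2 = 1*7 + 1 = 8.
  i=3: a_3=5, p_3 = 5*25 + 22 = 147, q_3 = 5*8 + 7 = 47.
  i=4: a_4=2, p_4 = 2*147 + 25 = 319, q_4 = 2*47 + 8 = 102.
q_4 = 102 > 75, so the last convergent with denominator <= 75 is p_3/q_3 = 147/47.
The closest fraction with denominator <= 75 is either p_3/q_3 or the intermediate fraction (k*p_3 + p_2)/(k*q_3 + q_2) with the largest k >= 1 whose denominator stays <= 75; these approach x as k grows, and every other convergent or intermediate fraction in range is farther away.
Largest k: floor((75 - q_2)/q_3) = floor((75 - 8)/47) = 1.
That gives (1*147 + 25)/(1*47 + 8) = 172/55.
Compare the errors: |x - 147/47| = |319*47 - 147*102|/(102*47) = 1/4794, and |x - 172/55| = |319*55 - 172*102|/(102*55) = 1/5610.
Cross-multiplying, 1*4794 = 4794 < 5610 = 1*5610, so 1/5610 is smaller: the intermediate fraction 172/55 is closer to x than 147/47.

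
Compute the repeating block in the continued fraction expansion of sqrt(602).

Write x_i = (sqrt(602) + m_i)/d_i with (m_0, d_0) = (0, 1). a_0 = floor(sqrt(602)) = 24, since 24^2 = 576 <= 602 < 625 = 25^2.
Iterate m_{i+1} = d_i*a_i - m_i, d_{i+1} = (602 - m_{i+1}^2)/d_i, a_{i+1} = floor((a_0 + m_{i+1})/d_{i+1}):
  m_1 = 1*24 - 0 = 24, d_1 = (602 - 24^2)/1 = 26/1 = 26, a_1 = floor((24 + 24)/26) = 1.
  m_2 = 26*1 - 24 = 2, d_2 = (602 - 2^2)/26 = 598/26 = 23, a_2 = floor((24 + 2)/23) = 1.
  m_3 = 23*1 - 2 = 21, d_3 = (602 - 21^2)/23 = 161/23 = 7, a_3 = floor((24 + 21)/7) = 6.
  m_4 = 7*6 - 21 = 21, d_4 = (602 - 21^2)/7 = 161/7 = 23, a_4 = floor((24 + 21)/23) = 1.
  m_5 = 23*1 - 21 = 2, d_5 = (602 - 2^2)/23 = 598/23 = 26, a_5 = floor((24 + 2)/26) = 1.
  m_6 = 26*1 - 2 = 24, d_6 = (602 - 24^2)/26 = 26/26 = 1, a_6 = floor((24 + 24)/1) = 48.
  m_7 = 1*48 - 24 = 24, d_7 = (602 - 24^2)/1 = 26/1 = 26: (m_7, d_7) = (m_1, d_1) = (24, 26), so from here the quotients repeat a_1, ..., a_6; the period length is 6.
Hence the expansion of sqrt(602) is a_0 = 24 followed by the repeating block 1, 1, 6, 1, 1, 48 (period 6).

[24; (1, 1, 6, 1, 1, 48)]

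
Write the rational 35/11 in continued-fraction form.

[3; 5, 2]

Run the Euclidean algorithm on 35 and 11; the successive quotients are the partial quotients a_0, a_1, ... (each step inverts the fractional part left over by the previous one):
  35 = 3*11 + 2, so a_0 = 3.
  11 = 5*2 + 1, so a_1 = 5.
  2 = 2*1 + 0, so a_2 = 2.
The remainder reaches 0 after 3 divisions, so the expansion has 3 partial quotients, read off in order.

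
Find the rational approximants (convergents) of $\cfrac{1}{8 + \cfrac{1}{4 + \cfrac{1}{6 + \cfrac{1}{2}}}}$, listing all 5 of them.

Using the convergent recurrence p_i = a_i*p_{i-1} + p_{i-2}, q_i = a_i*q_{i-1} + q_{i-2} with p_{-2}=0, p_{-1}=1, q_{-2}=1, q_{-1}=0:
  i=0: a_0=0, p_0 = 0*1 + 0 = 0, q_0 = 0*0 + 1 = 1.
  i=1: a_1=8, p_1 = 8*0 + 1 = 1, q_1 = 8*1 + 0 = 8.
  i=2: a_2=4, p_2 = 4*1 + 0 = 4, q_2 = 4*8 + 1 = 33.
  i=3: a_3=6, p_3 = 6*4 + 1 = 25, q_3 = 6*33 + 8 = 206.
  i=4: a_4=2, p_4 = 2*25 + 4 = 54, q_4 = 2*206 + 33 = 445.

0/1, 1/8, 4/33, 25/206, 54/445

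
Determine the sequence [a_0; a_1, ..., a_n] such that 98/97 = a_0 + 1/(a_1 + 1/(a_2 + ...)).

Run the Euclidean algorithm on 98 and 97; the successive quotients are the partial quotients a_0, a_1, ... (each step inverts the fractional part left over by the previous one):
  98 = 1*97 + 1, so a_0 = 1.
  97 = 97*1 + 0, so a_1 = 97.
The remainder reaches 0 after 2 divisions, so the expansion has 2 partial quotients, read off in order.

[1; 97]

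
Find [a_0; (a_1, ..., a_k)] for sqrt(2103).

Write x_i = (sqrt(2103) + m_i)/d_i with (m_0, d_0) = (0, 1). a_0 = floor(sqrt(2103)) = 45, since 45^2 = 2025 <= 2103 < 2116 = 46^2.
Iterate m_{i+1} = d_i*a_i - m_i, d_{i+1} = (2103 - m_{i+1}^2)/d_i, a_{i+1} = floor((a_0 + m_{i+1})/d_{i+1}):
  m_1 = 1*45 - 0 = 45, d_1 = (2103 - 45^2)/1 = 78/1 = 78, a_1 = floor((45 + 45)/78) = 1.
  m_2 = 78*1 - 45 = 33, d_2 = (2103 - 33^2)/78 = 1014/78 = 13, a_2 = floor((45 + 33)/13) = 6.
  m_3 = 13*6 - 33 = 45, d_3 = (2103 - 45^2)/13 = 78/13 = 6, a_3 = floor((45 + 45)/6) = 15.
  m_4 = 6*15 - 45 = 45, d_4 = (2103 - 45^2)/6 = 78/6 = 13, a_4 = floor((45 + 45)/13) = 6.
  m_5 = 13*6 - 45 = 33, d_5 = (2103 - 33^2)/13 = 1014/13 = 78, a_5 = floor((45 + 33)/78) = 1.
  m_6 = 78*1 - 33 = 45, d_6 = (2103 - 45^2)/78 = 78/78 = 1, a_6 = floor((45 + 45)/1) = 90.
  m_7 = 1*90 - 45 = 45, d_7 = (2103 - 45^2)/1 = 78/1 = 78: (m_7, d_7) = (m_1, d_1) = (45, 78), so from here the quotients repeat a_1, ..., a_6; the period length is 6.
Hence the expansion of sqrt(2103) is a_0 = 45 followed by the repeating block 1, 6, 15, 6, 1, 90 (period 6).

[45; (1, 6, 15, 6, 1, 90)]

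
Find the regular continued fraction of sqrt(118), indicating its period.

Write x_i = (sqrt(118) + m_i)/d_i with (m_0, d_0) = (0, 1). a_0 = floor(sqrt(118)) = 10, since 10^2 = 100 <= 118 < 121 = 11^2.
Iterate m_{i+1} = d_i*a_i - m_i, d_{i+1} = (118 - m_{i+1}^2)/d_i, a_{i+1} = floor((a_0 + m_{i+1})/d_{i+1}):
  m_1 = 1*10 - 0 = 10, d_1 = (118 - 10^2)/1 = 18/1 = 18, a_1 = floor((10 + 10)/18) = 1.
  m_2 = 18*1 - 10 = 8, d_2 = (118 - 8^2)/18 = 54/18 = 3, a_2 = floor((10 + 8)/3) = 6.
  m_3 = 3*6 - 8 = 10, d_3 = (118 - 10^2)/3 = 18/3 = 6, a_3 = floor((10 + 10)/6) = 3.
  m_4 = 6*3 - 10 = 8, d_4 = (118 - 8^2)/6 = 54/6 = 9, a_4 = floor((10 + 8)/9) = 2.
  m_5 = 9*2 - 8 = 10, d_5 = (118 - 10^2)/9 = 18/9 = 2, a_5 = floor((10 + 10)/2) = 10.
  m_6 = 2*10 - 10 = 10, d_6 = (118 - 10^2)/2 = 18/2 = 9, a_6 = floor((10 + 10)/9) = 2.
  m_7 = 9*2 - 10 = 8, d_7 = (118 - 8^2)/9 = 54/9 = 6, a_7 = floor((10 + 8)/6) = 3.
  m_8 = 6*3 - 8 = 10, d_8 = (118 - 10^2)/6 = 18/6 = 3, a_8 = floor((10 + 10)/3) = 6.
  m_9 = 3*6 - 10 = 8, d_9 = (118 - 8^2)/3 = 54/3 = 18, a_9 = floor((10 + 8)/18) = 1.
  m_10 = 18*1 - 8 = 10, d_10 = (118 - 10^2)/18 = 18/18 = 1, a_10 = floor((10 + 10)/1) = 20.
  m_11 = 1*20 - 10 = 10, d_11 = (118 - 10^2)/1 = 18/1 = 18: (m_11, d_11) = (m_1, d_1) = (10, 18), so from here the quotients repeat a_1, ..., a_10; the period length is 10.
Hence the expansion of sqrt(118) is a_0 = 10 followed by the repeating block 1, 6, 3, 2, 10, 2, 3, 6, 1, 20 (period 10).

[10; (1, 6, 3, 2, 10, 2, 3, 6, 1, 20)]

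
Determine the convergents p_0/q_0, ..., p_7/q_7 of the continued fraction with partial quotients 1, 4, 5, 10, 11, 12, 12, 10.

1/1, 5/4, 26/21, 265/214, 2941/2375, 35557/28714, 429625/346943, 4331807/3498144

Using the convergent recurrence p_i = a_i*p_{i-1} + p_{i-2}, q_i = a_i*q_{i-1} + q_{i-2} with p_{-2}=0, p_{-1}=1, q_{-2}=1, q_{-1}=0:
  i=0: a_0=1, p_0 = 1*1 + 0 = 1, q_0 = 1*0 + 1 = 1.
  i=1: a_1=4, p_1 = 4*1 + 1 = 5, q_1 = 4*1 + 0 = 4.
  i=2: a_2=5, p_2 = 5*5 + 1 = 26, q_2 = 5*4 + 1 = 21.
  i=3: a_3=10, p_3 = 10*26 + 5 = 265, q_3 = 10*21 + 4 = 214.
  i=4: a_4=11, p_4 = 11*265 + 26 = 2941, q_4 = 11*214 + 21 = 2375.
  i=5: a_5=12, p_5 = 12*2941 + 265 = 35557, q_5 = 12*2375 + 214 = 28714.
  i=6: a_6=12, p_6 = 12*35557 + 2941 = 429625, q_6 = 12*28714 + 2375 = 346943.
  i=7: a_7=10, p_7 = 10*429625 + 35557 = 4331807, q_7 = 10*346943 + 28714 = 3498144.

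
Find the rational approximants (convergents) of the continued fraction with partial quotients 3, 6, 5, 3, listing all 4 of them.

3/1, 19/6, 98/31, 313/99

Using the convergent recurrence p_i = a_i*p_{i-1} + p_{i-2}, q_i = a_i*q_{i-1} + q_{i-2} with p_{-2}=0, p_{-1}=1, q_{-2}=1, q_{-1}=0:
  i=0: a_0=3, p_0 = 3*1 + 0 = 3, q_0 = 3*0 + 1 = 1.
  i=1: a_1=6, p_1 = 6*3 + 1 = 19, q_1 = 6*1 + 0 = 6.
  i=2: a_2=5, p_2 = 5*19 + 3 = 98, q_2 = 5*6 + 1 = 31.
  i=3: a_3=3, p_3 = 3*98 + 19 = 313, q_3 = 3*31 + 6 = 99.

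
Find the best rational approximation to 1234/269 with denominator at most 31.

Expand x = 1234/269 as a continued fraction with the Euclidean algorithm:
  1234 = 4*269 + 158, so a_0 = 4.
  269 = 1*158 + 111, so a_1 = 1.
  158 = 1*111 + 47, so a_2 = 1.
  111 = 2*47 + 17, so a_3 = 2.
  47 = 2*17 + 13, so a_4 = 2.
  17 = 1*13 + 4, so a_5 = 1.
  13 = 3*4 + 1, so a_6 = 3.
  4 = 4*1 + 0, so a_7 = 4.
so x = [4; 1, 1, 2, 2, 1, 3, 4].
Convergents (p_i = a_i*p_{i-1} + p_{i-2}, q_i = a_i*q_{i-1} + q_{i-2} with p_{-2}=0, p_{-1}=1, q_{-2}=1, q_{-1}=0), until the denominator exceeds 31:
  i=0: a_0=4, p_0 = 4*1 + 0 = 4, q_0 = 4*0 + 1 = 1.
  i=1: a_1=1, p_1 = 1*4 + 1 = 5, q_1 = 1*1 + 0 = 1.
  i=2: a_2=1, p_2 = 1*5 + 4 = 9, q_2 = 1*1 + 1 = 2.
  i=3: a_3=2, p_3 = 2*9 + 5 = 23, q_3 = 2*2 + 1 = 5.
  i=4: a_4=2, p_4 = 2*23 + 9 = 55, q_4 = 2*5 + 2 = 12.
  i=5: a_5=1, p_5 = 1*55 + 23 = 78, q_5 = 1*12 + 5 = 17.
  i=6: a_6=3, p_6 = 3*78 + 55 = 289, q_6 = 3*17 + 12 = 63.
q_6 = 63 > 31, so the last convergent with denominator <= 31 is p_5/q_5 = 78/17.
The closest fraction with denominator <= 31 is either p_5/q_5 or the intermediate fraction (k*p_5 + p_4)/(k*q_5 + q_4) with the largest k >= 1 whose denominator stays <= 31; these approach x as k grows, and every other convergent or intermediate fraction in range is farther away.
Largest k: floor((31 - q_4)/q_5) = floor((31 - 12)/17) = 1.
That gives (1*78 + 55)/(1*17 + 12) = 133/29.
Compare the errors: |x - 78/17| = |1234*17 - 78*269|/(269*17) = 4/4573, and |x - 133/29| = |1234*29 - 133*269|/(269*29) = 9/7801.
Cross-multiplying, 4*7801 = 31204 < 41157 = 9*4573, so 4/4573 is smaller: the convergent 78/17 is closer to x than 133/29.

78/17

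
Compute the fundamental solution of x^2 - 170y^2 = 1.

(x, y) = (339, 26)

First expand sqrt(170) as a continued fraction. With x_i = (sqrt(170) + m_i)/d_i and (m_0, d_0) = (0, 1): a_0 = floor(sqrt(170)) = 13, since 13^2 = 169 <= 170 < 196 = 14^2.
Iterate m_{i+1} = d_i*a_i - m_i, d_{i+1} = (170 - m_{i+1}^2)/d_i, a_{i+1} = floor((a_0 + m_{i+1})/d_{i+1}):
  m_1 = 1*13 - 0 = 13, d_1 = (170 - 13^2)/1 = 1/1 = 1, a_1 = floor((13 + 13)/1) = 26.
  m_2 = 1*26 - 13 = 13, d_2 = (170 - 13^2)/1 = 1/1 = 1: (m_2, d_2) = (m_1, d_1) = (13, 1), so from here the quotient a_1 repeats; the period length is 1.
So sqrt(170) = [13; (26)] with period length k = 1.
k is odd, so (p_{k-1}, q_{k-1}) only solves x^2 - 170y^2 = -1 and the fundamental solution of x^2 - 170y^2 = 1 is (p_{2k-1}, q_{2k-1}) = (p_1, q_1); compute convergents through index 1, running through the period twice.
Convergents (p_i = a_i*p_{i-1} + p_{i-2}, q_i = a_i*q_{i-1} + q_{i-2} with p_{-2}=0, p_{-1}=1, q_{-2}=1, q_{-1}=0):
  i=0: a_0=13, p_0 = 13*1 + 0 = 13, q_0 = 13*0 + 1 = 1.
  i=1: a_1=26, p_1 = 26*13 + 1 = 339, q_1 = 26*1 + 0 = 26.
Indeed p_0^2 - 170*q_0^2 = 169 - 170 = -1, not +1.
Check: 339^2 - 170*26^2 = 114921 - 114920 = 1, so (x, y) = (339, 26) solves the equation, and by the theorem it is the least positive solution.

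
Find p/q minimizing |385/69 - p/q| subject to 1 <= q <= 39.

Expand x = 385/69 as a continued fraction with the Euclidean algorithm:
  385 = 5*69 + 40, so a_0 = 5.
  69 = 1*40 + 29, so a_1 = 1.
  40 = 1*29 + 11, so a_2 = 1.
  29 = 2*11 + 7, so a_3 = 2.
  11 = 1*7 + 4, so a_4 = 1.
  7 = 1*4 + 3, so a_5 = 1.
  4 = 1*3 + 1, so a_6 = 1.
  3 = 3*1 + 0, so a_7 = 3.
so x = [5; 1, 1, 2, 1, 1, 1, 3].
Convergents (p_i = a_i*p_{i-1} + p_{i-2}, q_i = a_i*q_{i-1} + q_{i-2} with p_{-2}=0, p_{-1}=1, q_{-2}=1, q_{-1}=0), until the denominator exceeds 39:
  i=0: a_0=5, p_0 = 5*1 + 0 = 5, q_0 = 5*0 + 1 = 1.
  i=1: a_1=1, p_1 = 1*5 + 1 = 6, q_1 = 1*1 + 0 = 1.
  i=2: a_2=1, p_2 = 1*6 + 5 = 11, q_2 = 1*1 + 1 = 2.
  i=3: a_3=2, p_3 = 2*11 + 6 = 28, q_3 = 2*2 + 1 = 5.
  i=4: a_4=1, p_4 = 1*28 + 11 = 39, q_4 = 1*5 + 2 = 7.
  i=5: a_5=1, p_5 = 1*39 + 28 = 67, q_5 = 1*7 + 5 = 12.
  i=6: a_6=1, p_6 = 1*67 + 39 = 106, q_6 = 1*12 + 7 = 19.
  i=7: a_7=3, p_7 = 3*106 + 67 = 385, q_7 = 3*19 + 12 = 69.
q_7 = 69 > 39, so the last convergent with denominator <= 39 is p_6/q_6 = 106/19.
The closest fraction with denominator <= 39 is either p_6/q_6 or the intermediate fraction (k*p_6 + p_5)/(k*q_6 + q_5) with the largest k >= 1 whose denominator stays <= 39; these approach x as k grows, and every other convergent or intermediate fraction in range is farther away.
Largest k: floor((39 - q_5)/q_6) = floor((39 - 12)/19) = 1.
That gives (1*106 + 67)/(1*19 + 12) = 173/31.
Compare the errors: |x - 106/19| = |385*19 - 106*69|/(69*19) = 1/1311, and |x - 173/31| = |385*31 - 173*69|/(69*31) = 2/2139.
Cross-multiplying, 1*2139 = 2139 < 2622 = 2*1311, so 1/1311 is smaller: the convergent 106/19 is closer to x than 173/31.

106/19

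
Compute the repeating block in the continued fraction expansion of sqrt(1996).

Write x_i = (sqrt(1996) + m_i)/d_i with (m_0, d_0) = (0, 1). a_0 = floor(sqrt(1996)) = 44, since 44^2 = 1936 <= 1996 < 2025 = 45^2.
Iterate m_{i+1} = d_i*a_i - m_i, d_{i+1} = (1996 - m_{i+1}^2)/d_i, a_{i+1} = floor((a_0 + m_{i+1})/d_{i+1}):
  m_1 = 1*44 - 0 = 44, d_1 = (1996 - 44^2)/1 = 60/1 = 60, a_1 = floor((44 + 44)/60) = 1.
  m_2 = 60*1 - 44 = 16, d_2 = (1996 - 16^2)/60 = 1740/60 = 29, a_2 = floor((44 + 16)/29) = 2.
  m_3 = 29*2 - 16 = 42, d_3 = (1996 - 42^2)/29 = 232/29 = 8, a_3 = floor((44 + 42)/8) = 10.
  m_4 = 8*10 - 42 = 38, d_4 = (1996 - 38^2)/8 = 552/8 = 69, a_4 = floor((44 + 38)/69) = 1.
  m_5 = 69*1 - 38 = 31, d_5 = (1996 - 31^2)/69 = 1035/69 = 15, a_5 = floor((44 + 31)/15) = 5.
  m_6 = 15*5 - 31 = 44, d_6 = (1996 - 44^2)/15 = 60/15 = 4, a_6 = floor((44 + 44)/4) = 22.
  m_7 = 4*22 - 44 = 44, d_7 = (1996 - 44^2)/4 = 60/4 = 15, a_7 = floor((44 + 44)/15) = 5.
  m_8 = 15*5 - 44 = 31, d_8 = (1996 - 31^2)/15 = 1035/15 = 69, a_8 = floor((44 + 31)/69) = 1.
  m_9 = 69*1 - 31 = 38, d_9 = (1996 - 38^2)/69 = 552/69 = 8, a_9 = floor((44 + 38)/8) = 10.
  m_10 = 8*10 - 38 = 42, d_10 = (1996 - 42^2)/8 = 232/8 = 29, a_10 = floor((44 + 42)/29) = 2.
  m_11 = 29*2 - 42 = 16, d_11 = (1996 - 16^2)/29 = 1740/29 = 60, a_11 = floor((44 + 16)/60) = 1.
  m_12 = 60*1 - 16 = 44, d_12 = (1996 - 44^2)/60 = 60/60 = 1, a_12 = floor((44 + 44)/1) = 88.
  m_13 = 1*88 - 44 = 44, d_13 = (1996 - 44^2)/1 = 60/1 = 60: (m_13, d_13) = (m_1, d_1) = (44, 60), so from here the quotients repeat a_1, ..., a_12; the period length is 12.
Hence the expansion of sqrt(1996) is a_0 = 44 followed by the repeating block 1, 2, 10, 1, 5, 22, 5, 1, 10, 2, 1, 88 (period 12).

[44; (1, 2, 10, 1, 5, 22, 5, 1, 10, 2, 1, 88)]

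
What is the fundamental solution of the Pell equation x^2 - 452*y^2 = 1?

First expand sqrt(452) as a continued fraction. With x_i = (sqrt(452) + m_i)/d_i and (m_0, d_0) = (0, 1): a_0 = floor(sqrt(452)) = 21, since 21^2 = 441 <= 452 < 484 = 22^2.
Iterate m_{i+1} = d_i*a_i - m_i, d_{i+1} = (452 - m_{i+1}^2)/d_i, a_{i+1} = floor((a_0 + m_{i+1})/d_{i+1}):
  m_1 = 1*21 - 0 = 21, d_1 = (452 - 21^2)/1 = 11/1 = 11, a_1 = floor((21 + 21)/11) = 3.
  m_2 = 11*3 - 21 = 12, d_2 = (452 - 12^2)/11 = 308/11 = 28, a_2 = floor((21 + 12)/28) = 1.
  m_3 = 28*1 - 12 = 16, d_3 = (452 - 16^2)/28 = 196/28 = 7, a_3 = floor((21 + 16)/7) = 5.
  m_4 = 7*5 - 16 = 19, d_4 = (452 - 19^2)/7 = 91/7 = 13, a_4 = floor((21 + 19)/13) = 3.
  m_5 = 13*3 - 19 = 20, d_5 = (452 - 20^2)/13 = 52/13 = 4, a_5 = floor((21 + 20)/4) = 10.
  m_6 = 4*10 - 20 = 20, d_6 = (452 - 20^2)/4 = 52/4 = 13, a_6 = floor((21 + 20)/13) = 3.
  m_7 = 13*3 - 20 = 19, d_7 = (452 - 19^2)/13 = 91/13 = 7, a_7 = floor((21 + 19)/7) = 5.
  m_8 = 7*5 - 19 = 16, d_8 = (452 - 16^2)/7 = 196/7 = 28, a_8 = floor((21 + 16)/28) = 1.
  m_9 = 28*1 - 16 = 12, d_9 = (452 - 12^2)/28 = 308/28 = 11, a_9 = floor((21 + 12)/11) = 3.
  m_10 = 11*3 - 12 = 21, d_10 = (452 - 21^2)/11 = 11/11 = 1, a_10 = floor((21 + 21)/1) = 42.
  m_11 = 1*42 - 21 = 21, d_11 = (452 - 21^2)/1 = 11/1 = 11: (m_11, d_11) = (m_1, d_1) = (21, 11), so from here the quotients repeat a_1, ..., a_10; the period length is 10.
So sqrt(452) = [21; (3, 1, 5, 3, 10, 3, 5, 1, 3, 42)] with period length k = 10.
k is even, so the fundamental solution of x^2 - 452y^2 = 1 is (p_{k-1}, q_{k-1}) = (p_9, q_9); compute convergents through index 9.
Convergents (p_i = a_i*p_{i-1} + p_{i-2}, q_i = a_i*q_{i-1} + q_{i-2} with p_{-2}=0, p_{-1}=1, q_{-2}=1, q_{-1}=0):
  i=0: a_0=21, p_0 = 21*1 + 0 = 21, q_0 = 21*0 + 1 = 1.
  i=1: a_1=3, p_1 = 3*21 + 1 = 64, q_1 = 3*1 + 0 = 3.
  i=2: a_2=1, p_2 = 1*64 + 21 = 85, q_2 = 1*3 + 1 = 4.
  i=3: a_3=5, p_3 = 5*85 + 64 = 489, q_3 = 5*4 + 3 = 23.
  i=4: a_4=3, p_4 = 3*489 + 85 = 1552, q_4 = 3*23 + 4 = 73.
  i=5: a_5=10, p_5 = 10*1552 + 489 = 16009, q_5 = 10*73 + 23 = 753.
  i=6: a_6=3, p_6 = 3*16009 + 1552 = 49579, q_6 = 3*753 + 73 = 2332.
  i=7: a_7=5, p_7 = 5*49579 + 16009 = 263904, q_7 = 5*2332 + 753 = 12413.
  i=8: a_8=1, p_8 = 1*263904 + 49579 = 313483, q_8 = 1*12413 + 2332 = 14745.
  i=9: a_9=3, p_9 = 3*313483 + 263904 = 1204353, q_9 = 3*14745 + 12413 = 56648.
Check: 1204353^2 - 452*56648^2 = 1450466148609 - 1450466148608 = 1, so (x, y) = (1204353, 56648) solves the equation, and by the theorem it is the least positive solution.

(x, y) = (1204353, 56648)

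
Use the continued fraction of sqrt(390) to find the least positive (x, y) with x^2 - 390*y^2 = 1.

First expand sqrt(390) as a continued fraction. With x_i = (sqrt(390) + m_i)/d_i and (m_0, d_0) = (0, 1): a_0 = floor(sqrt(390)) = 19, since 19^2 = 361 <= 390 < 400 = 20^2.
Iterate m_{i+1} = d_i*a_i - m_i, d_{i+1} = (390 - m_{i+1}^2)/d_i, a_{i+1} = floor((a_0 + m_{i+1})/d_{i+1}):
  m_1 = 1*19 - 0 = 19, d_1 = (390 - 19^2)/1 = 29/1 = 29, a_1 = floor((19 + 19)/29) = 1.
  m_2 = 29*1 - 19 = 10, d_2 = (390 - 10^2)/29 = 290/29 = 10, a_2 = floor((19 + 10)/10) = 2.
  m_3 = 10*2 - 10 = 10, d_3 = (390 - 10^2)/10 = 290/10 = 29, a_3 = floor((19 + 10)/29) = 1.
  m_4 = 29*1 - 10 = 19, d_4 = (390 - 19^2)/29 = 29/29 = 1, a_4 = floor((19 + 19)/1) = 38.
  m_5 = 1*38 - 19 = 19, d_5 = (390 - 19^2)/1 = 29/1 = 29: (m_5, d_5) = (m_1, d_1) = (19, 29), so from here the quotients repeat a_1, ..., a_4; the period length is 4.
So sqrt(390) = [19; (1, 2, 1, 38)] with period length k = 4.
k is even, so the fundamental solution of x^2 - 390y^2 = 1 is (p_{k-1}, q_{k-1}) = (p_3, q_3); compute convergents through index 3.
Convergents (p_i = a_i*p_{i-1} + p_{i-2}, q_i = a_i*q_{i-1} + q_{i-2} with p_{-2}=0, p_{-1}=1, q_{-2}=1, q_{-1}=0):
  i=0: a_0=19, p_0 = 19*1 + 0 = 19, q_0 = 19*0 + 1 = 1.
  i=1: a_1=1, p_1 = 1*19 + 1 = 20, q_1 = 1*1 + 0 = 1.
  i=2: a_2=2, p_2 = 2*20 + 19 = 59, q_2 = 2*1 + 1 = 3.
  i=3: a_3=1, p_3 = 1*59 + 20 = 79, q_3 = 1*3 + 1 = 4.
Check: 79^2 - 390*4^2 = 6241 - 6240 = 1, so (x, y) = (79, 4) solves the equation, and by the theorem it is the least positive solution.

(x, y) = (79, 4)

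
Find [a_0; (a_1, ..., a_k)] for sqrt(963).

Write x_i = (sqrt(963) + m_i)/d_i with (m_0, d_0) = (0, 1). a_0 = floor(sqrt(963)) = 31, since 31^2 = 961 <= 963 < 1024 = 32^2.
Iterate m_{i+1} = d_i*a_i - m_i, d_{i+1} = (963 - m_{i+1}^2)/d_i, a_{i+1} = floor((a_0 + m_{i+1})/d_{i+1}):
  m_1 = 1*31 - 0 = 31, d_1 = (963 - 31^2)/1 = 2/1 = 2, a_1 = floor((31 + 31)/2) = 31.
  m_2 = 2*31 - 31 = 31, d_2 = (963 - 31^2)/2 = 2/2 = 1, a_2 = floor((31 + 31)/1) = 62.
  m_3 = 1*62 - 31 = 31, d_3 = (963 - 31^2)/1 = 2/1 = 2: (m_3, d_3) = (m_1, d_1) = (31, 2), so from here the quotients repeat a_1, a_2; the period length is 2.
Hence the expansion of sqrt(963) is a_0 = 31 followed by the repeating block 31, 62 (period 2).

[31; (31, 62)]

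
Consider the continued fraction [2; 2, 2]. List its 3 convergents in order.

Using the convergent recurrence p_i = a_i*p_{i-1} + p_{i-2}, q_i = a_i*q_{i-1} + q_{i-2} with p_{-2}=0, p_{-1}=1, q_{-2}=1, q_{-1}=0:
  i=0: a_0=2, p_0 = 2*1 + 0 = 2, q_0 = 2*0 + 1 = 1.
  i=1: a_1=2, p_1 = 2*2 + 1 = 5, q_1 = 2*1 + 0 = 2.
  i=2: a_2=2, p_2 = 2*5 + 2 = 12, q_2 = 2*2 + 1 = 5.

2/1, 5/2, 12/5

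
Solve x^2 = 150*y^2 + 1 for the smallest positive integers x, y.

First expand sqrt(150) as a continued fraction. With x_i = (sqrt(150) + m_i)/d_i and (m_0, d_0) = (0, 1): a_0 = floor(sqrt(150)) = 12, since 12^2 = 144 <= 150 < 169 = 13^2.
Iterate m_{i+1} = d_i*a_i - m_i, d_{i+1} = (150 - m_{i+1}^2)/d_i, a_{i+1} = floor((a_0 + m_{i+1})/d_{i+1}):
  m_1 = 1*12 - 0 = 12, d_1 = (150 - 12^2)/1 = 6/1 = 6, a_1 = floor((12 + 12)/6) = 4.
  m_2 = 6*4 - 12 = 12, d_2 = (150 - 12^2)/6 = 6/6 = 1, a_2 = floor((12 + 12)/1) = 24.
  m_3 = 1*24 - 12 = 12, d_3 = (150 - 12^2)/1 = 6/1 = 6: (m_3, d_3) = (m_1, d_1) = (12, 6), so from here the quotients repeat a_1, a_2; the period length is 2.
So sqrt(150) = [12; (4, 24)] with period length k = 2.
k is even, so the fundamental solution of x^2 - 150y^2 = 1 is (p_{k-1}, q_{k-1}) = (p_1, q_1); compute convergents through index 1.
Convergents (p_i = a_i*p_{i-1} + p_{i-2}, q_i = a_i*q_{i-1} + q_{i-2} with p_{-2}=0, p_{-1}=1, q_{-2}=1, q_{-1}=0):
  i=0: a_0=12, p_0 = 12*1 + 0 = 12, q_0 = 12*0 + 1 = 1.
  i=1: a_1=4, p_1 = 4*12 + 1 = 49, q_1 = 4*1 + 0 = 4.
Check: 49^2 - 150*4^2 = 2401 - 2400 = 1, so (x, y) = (49, 4) solves the equation, and by the theorem it is the least positive solution.

(x, y) = (49, 4)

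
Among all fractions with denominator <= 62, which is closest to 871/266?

167/51

Expand x = 871/266 as a continued fraction with the Euclidean algorithm:
  871 = 3*266 + 73, so a_0 = 3.
  266 = 3*73 + 47, so a_1 = 3.
  73 = 1*47 + 26, so a_2 = 1.
  47 = 1*26 + 21, so a_3 = 1.
  26 = 1*21 + 5, so a_4 = 1.
  21 = 4*5 + 1, so a_5 = 4.
  5 = 5*1 + 0, so a_6 = 5.
so x = [3; 3, 1, 1, 1, 4, 5].
Convergents (p_i = a_i*p_{i-1} + p_{i-2}, q_i = a_i*q_{i-1} + q_{i-2} with p_{-2}=0, p_{-1}=1, q_{-2}=1, q_{-1}=0), until the denominator exceeds 62:
  i=0: a_0=3, p_0 = 3*1 + 0 = 3, q_0 = 3*0 + 1 = 1.
  i=1: a_1=3, p_1 = 3*3 + 1 = 10, q_1 = 3*1 + 0 = 3.
  i=2: a_2=1, p_2 = 1*10 + 3 = 13, q_2 = 1*3 + 1 = 4.
  i=3: a_3=1, p_3 = 1*13 + 10 = 23, q_3 = 1*4 + 3 = 7.
  i=4: a_4=1, p_4 = 1*23 + 13 = 36, q_4 = 1*7 + 4 = 11.
  i=5: a_5=4, p_5 = 4*36 + 23 = 167, q_5 = 4*11 + 7 = 51.
  i=6: a_6=5, p_6 = 5*167 + 36 = 871, q_6 = 5*51 + 11 = 266.
q_6 = 266 > 62, so the last convergent with denominator <= 62 is p_5/q_5 = 167/51.
The closest fraction with denominator <= 62 is either p_5/q_5 or the intermediate fraction (k*p_5 + p_4)/(k*q_5 + q_4) with the largest k >= 1 whose denominator stays <= 62; these approach x as k grows, and every other convergent or intermediate fraction in range is farther away.
Largest k: floor((62 - q_4)/q_5) = floor((62 - 11)/51) = 1.
That gives (1*167 + 36)/(1*51 + 11) = 203/62.
Compare the errors: |x - 167/51| = |871*51 - 167*266|/(266*51) = 1/13566, and |x - 203/62| = |871*62 - 203*266|/(266*62) = 4/16492.
Cross-multiplying, 1*16492 = 16492 < 54264 = 4*13566, so 1/13566 is smaller: the convergent 167/51 is closer to x than 203/62.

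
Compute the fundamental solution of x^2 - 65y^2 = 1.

First expand sqrt(65) as a continued fraction. With x_i = (sqrt(65) + m_i)/d_i and (m_0, d_0) = (0, 1): a_0 = floor(sqrt(65)) = 8, since 8^2 = 64 <= 65 < 81 = 9^2.
Iterate m_{i+1} = d_i*a_i - m_i, d_{i+1} = (65 - m_{i+1}^2)/d_i, a_{i+1} = floor((a_0 + m_{i+1})/d_{i+1}):
  m_1 = 1*8 - 0 = 8, d_1 = (65 - 8^2)/1 = 1/1 = 1, a_1 = floor((8 + 8)/1) = 16.
  m_2 = 1*16 - 8 = 8, d_2 = (65 - 8^2)/1 = 1/1 = 1: (m_2, d_2) = (m_1, d_1) = (8, 1), so from here the quotient a_1 repeats; the period length is 1.
So sqrt(65) = [8; (16)] with period length k = 1.
k is odd, so (p_{k-1}, q_{k-1}) only solves x^2 - 65y^2 = -1 and the fundamental solution of x^2 - 65y^2 = 1 is (p_{2k-1}, q_{2k-1}) = (p_1, q_1); compute convergents through index 1, running through the period twice.
Convergents (p_i = a_i*p_{i-1} + p_{i-2}, q_i = a_i*q_{i-1} + q_{i-2} with p_{-2}=0, p_{-1}=1, q_{-2}=1, q_{-1}=0):
  i=0: a_0=8, p_0 = 8*1 + 0 = 8, q_0 = 8*0 + 1 = 1.
  i=1: a_1=16, p_1 = 16*8 + 1 = 129, q_1 = 16*1 + 0 = 16.
Indeed p_0^2 - 65*q_0^2 = 64 - 65 = -1, not +1.
Check: 129^2 - 65*16^2 = 16641 - 16640 = 1, so (x, y) = (129, 16) solves the equation, and by the theorem it is the least positive solution.

(x, y) = (129, 16)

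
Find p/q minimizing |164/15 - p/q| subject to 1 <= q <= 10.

Expand x = 164/15 as a continued fraction with the Euclidean algorithm:
  164 = 10*15 + 14, so a_0 = 10.
  15 = 1*14 + 1, so a_1 = 1.
  14 = 14*1 + 0, so a_2 = 14.
so x = [10; 1, 14].
Convergents (p_i = a_i*p_{i-1} + p_{i-2}, q_i = a_i*q_{i-1} + q_{i-2} with p_{-2}=0, p_{-1}=1, q_{-2}=1, q_{-1}=0), until the denominator exceeds 10:
  i=0: a_0=10, p_0 = 10*1 + 0 = 10, q_0 = 10*0 + 1 = 1.
  i=1: a_1=1, p_1 = 1*10 + 1 = 11, q_1 = 1*1 + 0 = 1.
  i=2: a_2=14, p_2 = 14*11 + 10 = 164, q_2 = 14*1 + 1 = 15.
q_2 = 15 > 10, so the last convergent with denominator <= 10 is p_1/q_1 = 11/1.
The closest fraction with denominator <= 10 is either p_1/q_1 or the intermediate fraction (k*p_1 + p_0)/(k*q_1 + q_0) with the largest k >= 1 whose denominator stays <= 10; these approach x as k grows, and every other convergent or intermediate fraction in range is farther away.
Largest k: floor((10 - q_0)/q_1) = floor((10 - 1)/1) = 9.
That gives (9*11 + 10)/(9*1 + 1) = 109/10.
Compare the errors: |x - 11/1| = |164*1 - 11*15|/(15*1) = 1/15, and |x - 109/10| = |164*10 - 109*15|/(15*10) = 5/150.
Cross-multiplying, 5*15 = 75 < 150 = 1*150, so 5/150 is smaller: the intermediate fraction 109/10 is closer to x than 11/1.

109/10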